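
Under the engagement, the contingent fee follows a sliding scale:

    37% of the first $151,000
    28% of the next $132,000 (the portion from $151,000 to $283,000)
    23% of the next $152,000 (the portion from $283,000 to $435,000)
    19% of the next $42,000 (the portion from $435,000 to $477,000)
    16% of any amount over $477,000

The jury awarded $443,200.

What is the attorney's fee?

$129,348.00

First $151,000 at 37% = $55,870.00
Next $132,000 at 28% = $36,960.00
Next $152,000 at 23% = $34,960.00
Remaining $8,200 at 19% = $1,558.00
Fee: $55,870.00 + $36,960.00 + $34,960.00 + $1,558.00 = $129,348.00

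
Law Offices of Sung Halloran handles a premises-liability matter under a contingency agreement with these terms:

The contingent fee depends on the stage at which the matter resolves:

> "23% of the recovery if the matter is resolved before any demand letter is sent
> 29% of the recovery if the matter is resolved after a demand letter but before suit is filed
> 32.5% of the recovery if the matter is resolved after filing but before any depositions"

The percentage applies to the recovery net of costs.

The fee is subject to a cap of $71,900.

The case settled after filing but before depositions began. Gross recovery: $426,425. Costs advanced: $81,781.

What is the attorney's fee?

$71,900.00

Fee base (net of costs): $426,425 − $81,781 = $344,644
The matter settled after filing but before depositions began, so the 32.5% rate applies.
$344,644 × 32.5% = $112,009.30
$112,009.30 exceeds the $71,900 cap, so the fee is capped at $71,900.00.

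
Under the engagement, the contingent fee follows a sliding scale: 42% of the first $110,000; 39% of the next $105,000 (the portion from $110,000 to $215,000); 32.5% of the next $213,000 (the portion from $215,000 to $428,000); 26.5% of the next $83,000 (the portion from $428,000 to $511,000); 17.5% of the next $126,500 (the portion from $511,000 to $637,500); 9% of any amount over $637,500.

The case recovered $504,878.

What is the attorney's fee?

$176,747.67

First $110,000 at 42% = $46,200.00
Next $105,000 at 39% = $40,950.00
Next $213,000 at 32.5% = $69,225.00
Remaining $76,878 at 26.5% = $20,372.67
Fee: $46,200.00 + $40,950.00 + $69,225.00 + $20,372.67 = $176,747.67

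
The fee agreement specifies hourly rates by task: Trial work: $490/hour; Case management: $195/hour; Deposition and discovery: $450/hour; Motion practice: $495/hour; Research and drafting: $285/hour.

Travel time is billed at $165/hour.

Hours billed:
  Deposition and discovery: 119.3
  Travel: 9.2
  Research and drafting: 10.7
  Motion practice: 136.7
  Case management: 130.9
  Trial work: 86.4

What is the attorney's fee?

$193,780.50

Trial work: 86.4 × $490 = $42,336.00
Case management: 130.9 × $195 = $25,525.50
Deposition and discovery: 119.3 × $450 = $53,685.00
Motion practice: 136.7 × $495 = $67,666.50
Research and drafting: 10.7 × $285 = $3,049.50
Subtotal: $42,336.00 + $25,525.50 + $53,685.00 + $67,666.50 + $3,049.50 = $192,262.50
Travel: 9.2 × $165 = $1,518.00
Total: $192,262.50 + $1,518.00 = $193,780.50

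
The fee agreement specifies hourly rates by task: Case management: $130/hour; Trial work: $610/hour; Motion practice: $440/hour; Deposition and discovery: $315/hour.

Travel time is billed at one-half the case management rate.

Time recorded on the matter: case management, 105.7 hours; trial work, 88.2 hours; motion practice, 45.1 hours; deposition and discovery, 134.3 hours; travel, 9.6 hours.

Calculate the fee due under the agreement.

Case management: 105.7 × $130 = $13,741.00
Trial work: 88.2 × $610 = $53,802.00
Motion practice: 45.1 × $440 = $19,844.00
Deposition and discovery: 134.3 × $315 = $42,304.50
Subtotal: $13,741.00 + $53,802.00 + $19,844.00 + $42,304.50 = $129,691.50
Travel: 9.6 × ($130 ÷ 2) = 9.6 × $65.00 = $624.00
Total: $129,691.50 + $624.00 = $130,315.50

$130,315.50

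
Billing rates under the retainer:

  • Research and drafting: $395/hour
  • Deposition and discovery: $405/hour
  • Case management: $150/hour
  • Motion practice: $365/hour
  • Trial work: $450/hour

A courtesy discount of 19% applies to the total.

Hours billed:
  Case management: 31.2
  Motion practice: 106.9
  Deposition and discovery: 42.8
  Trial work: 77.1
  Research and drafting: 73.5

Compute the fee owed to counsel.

Research and drafting: 73.5 × $395 = $29,032.50
Deposition and discovery: 42.8 × $405 = $17,334.00
Case management: 31.2 × $150 = $4,680.00
Motion practice: 106.9 × $365 = $39,018.50
Trial work: 77.1 × $450 = $34,695.00
Subtotal: $124,760.00
Less 19% discount: −$23,704.40
Total: $124,760.00 − $23,704.40 = $101,055.60

$101,055.60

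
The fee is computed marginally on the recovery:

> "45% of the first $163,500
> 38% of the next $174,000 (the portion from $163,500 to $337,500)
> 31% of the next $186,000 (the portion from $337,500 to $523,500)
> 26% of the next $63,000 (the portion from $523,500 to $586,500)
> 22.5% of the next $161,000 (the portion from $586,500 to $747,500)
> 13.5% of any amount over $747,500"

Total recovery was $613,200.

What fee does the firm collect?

First $163,500 at 45% = $73,575.00
Next $174,000 at 38% = $66,120.00
Next $186,000 at 31% = $57,660.00
Next $63,000 at 26% = $16,380.00
Remaining $26,700 at 22.5% = $6,007.50
Fee: $73,575.00 + $66,120.00 + $57,660.00 + $16,380.00 + $6,007.50 = $219,742.50

$219,742.50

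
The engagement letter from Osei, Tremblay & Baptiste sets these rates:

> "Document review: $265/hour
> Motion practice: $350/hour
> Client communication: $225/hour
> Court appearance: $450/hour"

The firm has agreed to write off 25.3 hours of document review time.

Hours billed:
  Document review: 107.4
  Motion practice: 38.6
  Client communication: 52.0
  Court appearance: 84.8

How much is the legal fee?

$85,126.50

Document review: 107.4 × $265 = $28,461.00
Motion practice: 38.6 × $350 = $13,510.00
Client communication: 52.0 × $225 = $11,700.00
Court appearance: 84.8 × $450 = $38,160.00
Subtotal: $91,831.00
Write-off: 25.3 × $265 = $6,704.50
Total: $91,831.00 − $6,704.50 = $85,126.50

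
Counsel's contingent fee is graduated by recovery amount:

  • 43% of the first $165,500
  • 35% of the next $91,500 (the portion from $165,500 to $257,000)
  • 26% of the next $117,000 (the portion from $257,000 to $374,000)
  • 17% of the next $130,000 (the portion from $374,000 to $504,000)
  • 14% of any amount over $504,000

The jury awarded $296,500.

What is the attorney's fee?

First $165,500 at 43% = $71,165.00
Next $91,500 at 35% = $32,025.00
Remaining $39,500 at 26% = $10,270.00
Fee: $71,165.00 + $32,025.00 + $10,270.00 = $113,460.00

$113,460.00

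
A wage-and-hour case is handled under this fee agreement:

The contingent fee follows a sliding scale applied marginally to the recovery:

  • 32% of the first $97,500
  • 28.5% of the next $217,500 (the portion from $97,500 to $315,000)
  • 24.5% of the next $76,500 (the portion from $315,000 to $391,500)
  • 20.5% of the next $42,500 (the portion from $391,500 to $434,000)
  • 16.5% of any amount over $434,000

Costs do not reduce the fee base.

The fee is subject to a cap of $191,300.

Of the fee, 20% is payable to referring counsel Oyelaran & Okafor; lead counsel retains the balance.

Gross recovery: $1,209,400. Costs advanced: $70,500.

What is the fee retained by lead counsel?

$153,040.00

Fee base is the gross recovery, $1,209,400; costs are reimbursed separately.
First $97,500 at 32% = $31,200.00
Next $217,500 at 28.5% = $61,987.50
Next $76,500 at 24.5% = $18,742.50
Next $42,500 at 20.5% = $8,712.50
Remaining $775,400 at 16.5% = $127,941.00
Fee: $31,200.00 + $61,987.50 + $18,742.50 + $8,712.50 + $127,941.00 = $248,583.50
$248,583.50 exceeds the $191,300 cap, so the fee is capped at $191,300.00.
Referral share: 20% of $191,300.00 = $38,260.00; lead counsel retains $191,300.00 − $38,260.00 = $153,040.00.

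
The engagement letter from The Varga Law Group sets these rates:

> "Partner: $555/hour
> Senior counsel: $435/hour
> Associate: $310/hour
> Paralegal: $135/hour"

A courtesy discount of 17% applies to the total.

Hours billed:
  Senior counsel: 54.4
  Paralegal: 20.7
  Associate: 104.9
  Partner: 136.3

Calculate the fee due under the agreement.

$111,737.92

Partner: 136.3 × $555 = $75,646.50
Senior counsel: 54.4 × $435 = $23,664.00
Associate: 104.9 × $310 = $32,519.00
Paralegal: 20.7 × $135 = $2,794.50
Subtotal: $134,624.00
Less 17% discount: −$22,886.08
Total: $134,624.00 − $22,886.08 = $111,737.92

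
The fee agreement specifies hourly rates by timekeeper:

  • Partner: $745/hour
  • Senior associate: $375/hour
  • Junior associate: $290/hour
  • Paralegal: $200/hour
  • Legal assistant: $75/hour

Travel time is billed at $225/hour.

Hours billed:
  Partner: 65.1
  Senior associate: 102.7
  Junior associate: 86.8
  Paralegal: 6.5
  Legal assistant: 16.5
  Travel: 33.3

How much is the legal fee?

$122,214.00

Partner: 65.1 × $745 = $48,499.50
Senior associate: 102.7 × $375 = $38,512.50
Junior associate: 86.8 × $290 = $25,172.00
Paralegal: 6.5 × $200 = $1,300.00
Legal assistant: 16.5 × $75 = $1,237.50
Subtotal: $48,499.50 + $38,512.50 + $25,172.00 + $1,300.00 + $1,237.50 = $114,721.50
Travel: 33.3 × $225 = $7,492.50
Total: $114,721.50 + $7,492.50 = $122,214.00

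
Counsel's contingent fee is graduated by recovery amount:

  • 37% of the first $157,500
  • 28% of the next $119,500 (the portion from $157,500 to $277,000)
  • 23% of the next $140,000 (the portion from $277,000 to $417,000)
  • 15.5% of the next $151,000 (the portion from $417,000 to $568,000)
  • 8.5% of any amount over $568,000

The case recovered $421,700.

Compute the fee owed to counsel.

$124,663.50

First $157,500 at 37% = $58,275.00
Next $119,500 at 28% = $33,460.00
Next $140,000 at 23% = $32,200.00
Remaining $4,700 at 15.5% = $728.50
Fee: $58,275.00 + $33,460.00 + $32,200.00 + $728.50 = $124,663.50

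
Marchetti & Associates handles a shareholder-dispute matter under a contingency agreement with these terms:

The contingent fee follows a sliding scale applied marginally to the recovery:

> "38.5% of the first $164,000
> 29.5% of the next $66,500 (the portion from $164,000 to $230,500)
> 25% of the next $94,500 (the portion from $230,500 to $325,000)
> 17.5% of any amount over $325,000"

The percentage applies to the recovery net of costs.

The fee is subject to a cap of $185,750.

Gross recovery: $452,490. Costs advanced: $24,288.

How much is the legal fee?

$124,442.85

Fee base (net of costs): $452,490 − $24,288 = $428,202
First $164,000 at 38.5% = $63,140.00
Next $66,500 at 29.5% = $19,617.50
Next $94,500 at 25% = $23,625.00
Remaining $103,202 at 17.5% = $18,060.35
Fee: $63,140.00 + $19,617.50 + $23,625.00 + $18,060.35 = $124,442.85
$124,442.85 is under the $185,750 cap.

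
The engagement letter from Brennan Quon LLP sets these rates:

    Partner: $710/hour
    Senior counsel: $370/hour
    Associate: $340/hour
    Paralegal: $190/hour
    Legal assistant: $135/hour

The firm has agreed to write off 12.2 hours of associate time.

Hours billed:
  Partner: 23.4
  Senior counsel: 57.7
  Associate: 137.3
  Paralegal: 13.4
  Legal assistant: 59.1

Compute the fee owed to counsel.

Partner: 23.4 × $710 = $16,614.00
Senior counsel: 57.7 × $370 = $21,349.00
Associate: 137.3 × $340 = $46,682.00
Paralegal: 13.4 × $190 = $2,546.00
Legal assistant: 59.1 × $135 = $7,978.50
Subtotal: $95,169.50
Write-off: 12.2 × $340 = $4,148.00
Total: $95,169.50 − $4,148.00 = $91,021.50

$91,021.50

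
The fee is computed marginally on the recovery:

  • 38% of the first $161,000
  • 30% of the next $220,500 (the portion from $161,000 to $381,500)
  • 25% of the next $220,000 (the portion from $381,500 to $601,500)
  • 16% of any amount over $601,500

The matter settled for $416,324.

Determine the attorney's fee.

First $161,000 at 38% = $61,180.00
Next $220,500 at 30% = $66,150.00
Remaining $34,824 at 25% = $8,706.00
Fee: $61,180.00 + $66,150.00 + $8,706.00 = $136,036.00

$136,036.00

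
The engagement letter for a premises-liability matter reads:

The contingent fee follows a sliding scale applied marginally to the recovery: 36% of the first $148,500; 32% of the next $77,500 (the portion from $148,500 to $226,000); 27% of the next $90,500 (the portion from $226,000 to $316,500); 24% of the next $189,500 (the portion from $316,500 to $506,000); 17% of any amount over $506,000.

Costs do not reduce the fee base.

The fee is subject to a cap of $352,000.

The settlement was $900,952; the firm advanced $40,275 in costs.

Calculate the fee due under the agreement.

Fee base is the gross recovery, $900,952; costs are reimbursed separately.
First $148,500 at 36% = $53,460.00
Next $77,500 at 32% = $24,800.00
Next $90,500 at 27% = $24,435.00
Next $189,500 at 24% = $45,480.00
Remaining $394,952 at 17% = $67,141.84
Fee: $53,460.00 + $24,800.00 + $24,435.00 + $45,480.00 + $67,141.84 = $215,316.84
$215,316.84 is under the $352,000 cap.

$215,316.84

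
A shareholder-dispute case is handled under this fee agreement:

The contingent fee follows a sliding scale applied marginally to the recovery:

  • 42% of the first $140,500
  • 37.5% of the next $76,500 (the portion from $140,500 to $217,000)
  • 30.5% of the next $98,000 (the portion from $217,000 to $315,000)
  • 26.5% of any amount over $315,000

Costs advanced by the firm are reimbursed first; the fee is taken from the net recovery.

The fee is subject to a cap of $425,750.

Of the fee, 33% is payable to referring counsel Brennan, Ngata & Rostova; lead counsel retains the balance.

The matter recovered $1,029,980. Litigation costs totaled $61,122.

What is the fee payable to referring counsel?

$95,983.76

Fee base (net of costs): $1,029,980 − $61,122 = $968,858
First $140,500 at 42% = $59,010.00
Next $76,500 at 37.5% = $28,687.50
Next $98,000 at 30.5% = $29,890.00
Remaining $653,858 at 26.5% = $173,272.37
Fee: $59,010.00 + $28,687.50 + $29,890.00 + $173,272.37 = $290,859.87
$290,859.87 is under the $425,750 cap.
Referral share: 33% of $290,859.87 = $95,983.76; lead counsel retains $290,859.87 − $95,983.76 = $194,876.11.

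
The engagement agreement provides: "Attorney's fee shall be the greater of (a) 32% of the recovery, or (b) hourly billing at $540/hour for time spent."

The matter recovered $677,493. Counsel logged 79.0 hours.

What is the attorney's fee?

(a) 32% of $677,493 = $216,797.76
(b) 79.0 × $540 = $42,660.00
The greater is (a): $216,797.76.

$216,797.76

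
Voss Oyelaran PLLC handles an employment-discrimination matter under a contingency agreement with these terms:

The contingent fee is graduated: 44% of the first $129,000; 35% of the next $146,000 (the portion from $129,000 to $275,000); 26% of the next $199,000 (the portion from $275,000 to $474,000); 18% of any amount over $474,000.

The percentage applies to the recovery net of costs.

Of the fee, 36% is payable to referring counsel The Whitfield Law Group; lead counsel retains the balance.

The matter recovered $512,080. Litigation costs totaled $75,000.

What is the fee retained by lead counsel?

$96,000.51

Fee base (net of costs): $512,080 − $75,000 = $437,080
First $129,000 at 44% = $56,760.00
Next $146,000 at 35% = $51,100.00
Remaining $162,080 at 26% = $42,140.80
Fee: $56,760.00 + $51,100.00 + $42,140.80 = $150,000.80
Referral share: 36% of $150,000.80 = $54,000.29; lead counsel retains $150,000.80 − $54,000.29 = $96,000.51.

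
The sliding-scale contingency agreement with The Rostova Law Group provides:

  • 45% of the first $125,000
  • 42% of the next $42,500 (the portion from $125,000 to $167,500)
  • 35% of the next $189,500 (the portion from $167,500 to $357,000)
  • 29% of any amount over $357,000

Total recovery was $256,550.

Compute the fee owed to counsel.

$105,267.50

First $125,000 at 45% = $56,250.00
Next $42,500 at 42% = $17,850.00
Remaining $89,050 at 35% = $31,167.50
Fee: $56,250.00 + $17,850.00 + $31,167.50 = $105,267.50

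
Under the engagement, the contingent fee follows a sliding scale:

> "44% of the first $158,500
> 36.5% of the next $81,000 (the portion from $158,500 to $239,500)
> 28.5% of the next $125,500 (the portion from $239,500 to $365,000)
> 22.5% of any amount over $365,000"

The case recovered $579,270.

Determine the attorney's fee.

$183,283.25

First $158,500 at 44% = $69,740.00
Next $81,000 at 36.5% = $29,565.00
Next $125,500 at 28.5% = $35,767.50
Remaining $214,270 at 22.5% = $48,210.75
Fee: $69,740.00 + $29,565.00 + $35,767.50 + $48,210.75 = $183,283.25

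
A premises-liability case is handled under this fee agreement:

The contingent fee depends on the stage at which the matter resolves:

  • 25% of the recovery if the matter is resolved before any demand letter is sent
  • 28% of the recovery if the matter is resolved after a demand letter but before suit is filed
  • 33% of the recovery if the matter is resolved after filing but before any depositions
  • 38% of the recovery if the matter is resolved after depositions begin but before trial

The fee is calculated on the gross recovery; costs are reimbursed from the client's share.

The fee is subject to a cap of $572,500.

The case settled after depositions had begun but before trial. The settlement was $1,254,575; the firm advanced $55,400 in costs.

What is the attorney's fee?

Fee base is the gross recovery, $1,254,575; costs are reimbursed separately.
The matter settled after depositions had begun but before trial, so the 38% rate applies.
$1,254,575 × 38% = $476,738.50
$476,738.50 is under the $572,500 cap.

$476,738.50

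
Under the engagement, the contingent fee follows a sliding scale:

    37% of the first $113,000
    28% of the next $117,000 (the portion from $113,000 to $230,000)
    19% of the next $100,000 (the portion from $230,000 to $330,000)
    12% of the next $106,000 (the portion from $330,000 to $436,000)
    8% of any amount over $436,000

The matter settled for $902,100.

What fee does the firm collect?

First $113,000 at 37% = $41,810.00
Next $117,000 at 28% = $32,760.00
Next $100,000 at 19% = $19,000.00
Next $106,000 at 12% = $12,720.00
Remaining $466,100 at 8% = $37,288.00
Fee: $41,810.00 + $32,760.00 + $19,000.00 + $12,720.00 + $37,288.00 = $143,578.00

$143,578.00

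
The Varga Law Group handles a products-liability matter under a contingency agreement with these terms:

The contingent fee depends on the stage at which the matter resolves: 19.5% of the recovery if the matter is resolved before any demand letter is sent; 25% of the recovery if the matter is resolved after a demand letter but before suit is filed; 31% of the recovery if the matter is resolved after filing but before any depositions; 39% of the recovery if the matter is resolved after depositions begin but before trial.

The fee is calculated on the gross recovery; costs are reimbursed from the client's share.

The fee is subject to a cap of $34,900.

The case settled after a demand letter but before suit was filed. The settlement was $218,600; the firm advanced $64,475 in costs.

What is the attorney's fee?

$34,900.00

Fee base is the gross recovery, $218,600; costs are reimbursed separately.
The matter settled after a demand letter but before suit was filed, so the 25% rate applies.
$218,600 × 25% = $54,650.00
$54,650.00 exceeds the $34,900 cap, so the fee is capped at $34,900.00.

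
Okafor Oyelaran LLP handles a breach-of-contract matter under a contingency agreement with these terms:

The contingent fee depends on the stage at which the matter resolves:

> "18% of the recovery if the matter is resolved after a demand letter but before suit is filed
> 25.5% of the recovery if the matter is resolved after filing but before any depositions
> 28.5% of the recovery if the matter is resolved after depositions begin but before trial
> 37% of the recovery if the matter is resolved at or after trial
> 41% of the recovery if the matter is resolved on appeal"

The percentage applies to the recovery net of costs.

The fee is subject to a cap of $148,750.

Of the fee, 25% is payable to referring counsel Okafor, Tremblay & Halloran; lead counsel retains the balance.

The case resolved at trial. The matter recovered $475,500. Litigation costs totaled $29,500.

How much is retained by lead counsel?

Fee base (net of costs): $475,500 − $29,500 = $446,000
The matter resolved at trial, so the 37% rate applies.
$446,000 × 37% = $165,020.00
$165,020.00 exceeds the $148,750 cap, so the fee is capped at $148,750.00.
Referral share: 25% of $148,750.00 = $37,187.50; lead counsel retains $148,750.00 − $37,187.50 = $111,562.50.

$111,562.50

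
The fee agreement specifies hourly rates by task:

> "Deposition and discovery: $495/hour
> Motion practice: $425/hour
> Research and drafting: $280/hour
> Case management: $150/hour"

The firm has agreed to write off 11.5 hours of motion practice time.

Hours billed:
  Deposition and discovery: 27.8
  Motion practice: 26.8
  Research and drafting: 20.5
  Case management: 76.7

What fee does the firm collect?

$37,508.50

Deposition and discovery: 27.8 × $495 = $13,761.00
Motion practice: 26.8 × $425 = $11,390.00
Research and drafting: 20.5 × $280 = $5,740.00
Case management: 76.7 × $150 = $11,505.00
Subtotal: $42,396.00
Write-off: 11.5 × $425 = $4,887.50
Total: $42,396.00 − $4,887.50 = $37,508.50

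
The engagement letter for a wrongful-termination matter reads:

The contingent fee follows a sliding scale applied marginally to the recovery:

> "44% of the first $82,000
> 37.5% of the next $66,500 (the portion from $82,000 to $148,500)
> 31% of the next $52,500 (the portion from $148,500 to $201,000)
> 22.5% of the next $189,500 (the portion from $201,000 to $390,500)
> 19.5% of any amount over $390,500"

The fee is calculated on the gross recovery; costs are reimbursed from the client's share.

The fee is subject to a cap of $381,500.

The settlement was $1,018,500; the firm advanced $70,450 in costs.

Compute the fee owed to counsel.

$242,390.00

Fee base is the gross recovery, $1,018,500; costs are reimbursed separately.
First $82,000 at 44% = $36,080.00
Next $66,500 at 37.5% = $24,937.50
Next $52,500 at 31% = $16,275.00
Next $189,500 at 22.5% = $42,637.50
Remaining $628,000 at 19.5% = $122,460.00
Fee: $36,080.00 + $24,937.50 + $16,275.00 + $42,637.50 + $122,460.00 = $242,390.00
$242,390.00 is under the $381,500 cap.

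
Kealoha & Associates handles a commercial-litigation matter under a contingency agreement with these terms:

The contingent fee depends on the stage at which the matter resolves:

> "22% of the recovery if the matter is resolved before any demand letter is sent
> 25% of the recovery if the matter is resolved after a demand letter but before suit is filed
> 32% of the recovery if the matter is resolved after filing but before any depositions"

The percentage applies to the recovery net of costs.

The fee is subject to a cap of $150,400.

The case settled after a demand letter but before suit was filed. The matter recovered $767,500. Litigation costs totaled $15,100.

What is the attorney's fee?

$150,400.00

Fee base (net of costs): $767,500 − $15,100 = $752,400
The matter settled after a demand letter but before suit was filed, so the 25% rate applies.
$752,400 × 25% = $188,100.00
$188,100.00 exceeds the $150,400 cap, so the fee is capped at $150,400.00.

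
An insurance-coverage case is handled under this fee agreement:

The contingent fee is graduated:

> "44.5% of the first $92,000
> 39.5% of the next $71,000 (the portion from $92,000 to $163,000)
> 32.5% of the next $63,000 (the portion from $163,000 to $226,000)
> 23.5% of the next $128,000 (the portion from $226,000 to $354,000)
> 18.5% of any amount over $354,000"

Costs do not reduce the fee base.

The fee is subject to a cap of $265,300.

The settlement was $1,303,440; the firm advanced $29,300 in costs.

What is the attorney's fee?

Fee base is the gross recovery, $1,303,440; costs are reimbursed separately.
First $92,000 at 44.5% = $40,940.00
Next $71,000 at 39.5% = $28,045.00
Next $63,000 at 32.5% = $20,475.00
Next $128,000 at 23.5% = $30,080.00
Remaining $949,440 at 18.5% = $175,646.40
Fee: $40,940.00 + $28,045.00 + $20,475.00 + $30,080.00 + $175,646.40 = $295,186.40
$295,186.40 exceeds the $265,300 cap, so the fee is capped at $265,300.00.

$265,300.00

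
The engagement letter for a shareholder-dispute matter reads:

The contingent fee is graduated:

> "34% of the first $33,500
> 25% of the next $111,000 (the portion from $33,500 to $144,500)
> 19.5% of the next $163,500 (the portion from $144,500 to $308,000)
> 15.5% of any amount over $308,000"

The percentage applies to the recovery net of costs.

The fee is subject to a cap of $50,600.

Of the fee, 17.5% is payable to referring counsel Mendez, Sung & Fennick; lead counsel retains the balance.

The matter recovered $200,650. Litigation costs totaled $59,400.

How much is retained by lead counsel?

Fee base (net of costs): $200,650 − $59,400 = $141,250
First $33,500 at 34% = $11,390.00
Remaining $107,750 at 25% = $26,937.50
Fee: $11,390.00 + $26,937.50 = $38,327.50
$38,327.50 is under the $50,600 cap.
Referral share: 17.5% of $38,327.50 = $6,707.31; lead counsel retains $38,327.50 − $6,707.31 = $31,620.19.

$31,620.19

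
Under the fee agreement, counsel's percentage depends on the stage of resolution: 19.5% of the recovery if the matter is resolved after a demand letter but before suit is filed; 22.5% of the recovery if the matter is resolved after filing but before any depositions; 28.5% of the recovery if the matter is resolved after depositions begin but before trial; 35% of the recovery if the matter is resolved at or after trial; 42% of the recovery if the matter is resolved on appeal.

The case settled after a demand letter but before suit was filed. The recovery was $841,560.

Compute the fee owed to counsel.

The matter settled after a demand letter but before suit was filed, so the 19.5% rate applies.
$841,560 × 19.5% = $164,104.20

$164,104.20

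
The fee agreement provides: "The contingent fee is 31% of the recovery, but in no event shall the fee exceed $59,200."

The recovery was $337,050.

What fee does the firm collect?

31% of $337,050 = $104,485.50
That exceeds the $59,200 cap, so the fee is capped at $59,200.

$59,200.00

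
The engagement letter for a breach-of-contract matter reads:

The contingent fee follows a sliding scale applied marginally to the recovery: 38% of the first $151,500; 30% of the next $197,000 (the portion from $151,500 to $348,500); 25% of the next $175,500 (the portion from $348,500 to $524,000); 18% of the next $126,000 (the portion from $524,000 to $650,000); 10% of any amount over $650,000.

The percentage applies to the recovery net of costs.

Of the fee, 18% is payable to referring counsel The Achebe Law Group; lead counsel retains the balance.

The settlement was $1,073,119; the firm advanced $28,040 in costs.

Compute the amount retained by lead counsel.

Fee base (net of costs): $1,073,119 − $28,040 = $1,045,079
First $151,500 at 38% = $57,570.00
Next $197,000 at 30% = $59,100.00
Next $175,500 at 25% = $43,875.00
Next $126,000 at 18% = $22,680.00
Remaining $395,079 at 10% = $39,507.90
Fee: $57,570.00 + $59,100.00 + $43,875.00 + $22,680.00 + $39,507.90 = $222,732.90
Referral share: 18% of $222,732.90 = $40,091.92; lead counsel retains $222,732.90 − $40,091.92 = $182,640.98.

$182,640.98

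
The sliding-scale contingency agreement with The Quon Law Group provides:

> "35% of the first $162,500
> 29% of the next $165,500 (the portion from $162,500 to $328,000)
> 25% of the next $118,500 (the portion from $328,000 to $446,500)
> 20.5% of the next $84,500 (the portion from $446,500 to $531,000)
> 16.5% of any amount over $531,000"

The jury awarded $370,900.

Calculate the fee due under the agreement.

$115,595.00

First $162,500 at 35% = $56,875.00
Next $165,500 at 29% = $47,995.00
Remaining $42,900 at 25% = $10,725.00
Fee: $56,875.00 + $47,995.00 + $10,725.00 = $115,595.00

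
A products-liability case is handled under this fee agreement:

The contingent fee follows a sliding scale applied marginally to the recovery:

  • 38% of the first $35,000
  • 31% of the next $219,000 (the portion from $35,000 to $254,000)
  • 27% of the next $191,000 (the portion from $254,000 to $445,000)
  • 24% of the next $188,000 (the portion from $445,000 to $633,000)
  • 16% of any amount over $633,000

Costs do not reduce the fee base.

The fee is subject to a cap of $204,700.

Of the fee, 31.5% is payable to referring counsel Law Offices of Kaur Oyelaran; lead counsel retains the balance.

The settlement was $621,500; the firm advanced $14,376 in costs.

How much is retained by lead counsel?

Fee base is the gross recovery, $621,500; costs are reimbursed separately.
First $35,000 at 38% = $13,300.00
Next $219,000 at 31% = $67,890.00
Next $191,000 at 27% = $51,570.00
Remaining $176,500 at 24% = $42,360.00
Fee: $13,300.00 + $67,890.00 + $51,570.00 + $42,360.00 = $175,120.00
$175,120.00 is under the $204,700 cap.
Referral share: 31.5% of $175,120.00 = $55,162.80; lead counsel retains $175,120.00 − $55,162.80 = $119,957.20.

$119,957.20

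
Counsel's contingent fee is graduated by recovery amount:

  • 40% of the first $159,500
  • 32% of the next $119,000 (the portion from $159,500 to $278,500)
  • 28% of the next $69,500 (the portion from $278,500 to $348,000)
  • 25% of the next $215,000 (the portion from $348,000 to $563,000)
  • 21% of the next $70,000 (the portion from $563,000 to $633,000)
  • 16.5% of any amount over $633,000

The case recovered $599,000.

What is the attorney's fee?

$182,650.00

First $159,500 at 40% = $63,800.00
Next $119,000 at 32% = $38,080.00
Next $69,500 at 28% = $19,460.00
Next $215,000 at 25% = $53,750.00
Remaining $36,000 at 21% = $7,560.00
Fee: $63,800.00 + $38,080.00 + $19,460.00 + $53,750.00 + $7,560.00 = $182,650.00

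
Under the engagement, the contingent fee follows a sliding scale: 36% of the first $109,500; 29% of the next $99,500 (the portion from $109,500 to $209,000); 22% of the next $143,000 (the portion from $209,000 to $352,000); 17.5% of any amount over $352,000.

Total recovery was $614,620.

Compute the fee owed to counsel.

$145,693.50

First $109,500 at 36% = $39,420.00
Next $99,500 at 29% = $28,855.00
Next $143,000 at 22% = $31,460.00
Remaining $262,620 at 17.5% = $45,958.50
Fee: $39,420.00 + $28,855.00 + $31,460.00 + $45,958.50 = $145,693.50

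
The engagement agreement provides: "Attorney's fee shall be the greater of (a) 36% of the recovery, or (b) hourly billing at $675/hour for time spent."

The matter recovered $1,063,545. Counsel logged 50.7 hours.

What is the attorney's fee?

$382,876.20

(a) 36% of $1,063,545 = $382,876.20
(b) 50.7 × $675 = $34,222.50
The greater is (a): $382,876.20.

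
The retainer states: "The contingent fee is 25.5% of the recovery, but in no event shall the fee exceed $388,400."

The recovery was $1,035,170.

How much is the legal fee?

$263,968.35

25.5% of $1,035,170 = $263,968.35
That is under the $388,400 cap.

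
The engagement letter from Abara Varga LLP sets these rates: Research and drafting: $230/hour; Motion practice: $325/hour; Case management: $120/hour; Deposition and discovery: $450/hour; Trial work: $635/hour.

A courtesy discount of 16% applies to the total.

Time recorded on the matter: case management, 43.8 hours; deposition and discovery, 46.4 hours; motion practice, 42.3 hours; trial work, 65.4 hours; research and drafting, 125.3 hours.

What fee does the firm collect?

Research and drafting: 125.3 × $230 = $28,819.00
Motion practice: 42.3 × $325 = $13,747.50
Case management: 43.8 × $120 = $5,256.00
Deposition and discovery: 46.4 × $450 = $20,880.00
Trial work: 65.4 × $635 = $41,529.00
Subtotal: $110,231.50
Less 16% discount: −$17,637.04
Total: $110,231.50 − $17,637.04 = $92,594.46

$92,594.46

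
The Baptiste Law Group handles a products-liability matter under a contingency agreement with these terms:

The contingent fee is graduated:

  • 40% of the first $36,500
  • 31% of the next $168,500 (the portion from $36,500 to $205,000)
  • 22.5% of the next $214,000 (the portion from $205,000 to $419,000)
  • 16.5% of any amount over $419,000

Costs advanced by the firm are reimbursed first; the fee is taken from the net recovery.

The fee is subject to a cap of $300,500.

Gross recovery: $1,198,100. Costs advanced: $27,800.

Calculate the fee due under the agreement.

Fee base (net of costs): $1,198,100 − $27,800 = $1,170,300
First $36,500 at 40% = $14,600.00
Next $168,500 at 31% = $52,235.00
Next $214,000 at 22.5% = $48,150.00
Remaining $751,300 at 16.5% = $123,964.50
Fee: $14,600.00 + $52,235.00 + $48,150.00 + $123,964.50 = $238,949.50
$238,949.50 is under the $300,500 cap.

$238,949.50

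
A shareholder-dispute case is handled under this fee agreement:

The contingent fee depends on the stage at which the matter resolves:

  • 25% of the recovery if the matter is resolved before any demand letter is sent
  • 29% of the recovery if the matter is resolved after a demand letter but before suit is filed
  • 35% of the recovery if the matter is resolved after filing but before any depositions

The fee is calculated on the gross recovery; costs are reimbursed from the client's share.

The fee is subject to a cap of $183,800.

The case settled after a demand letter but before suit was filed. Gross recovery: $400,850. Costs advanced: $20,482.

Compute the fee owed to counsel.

$116,246.50

Fee base is the gross recovery, $400,850; costs are reimbursed separately.
The matter settled after a demand letter but before suit was filed, so the 29% rate applies.
$400,850 × 29% = $116,246.50
$116,246.50 is under the $183,800 cap.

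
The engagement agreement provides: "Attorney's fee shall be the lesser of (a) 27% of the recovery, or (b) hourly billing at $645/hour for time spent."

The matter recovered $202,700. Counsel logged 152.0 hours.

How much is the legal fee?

(a) 27% of $202,700 = $54,729.00
(b) 152.0 × $645 = $98,040.00
The lesser is (a): $54,729.00.

$54,729.00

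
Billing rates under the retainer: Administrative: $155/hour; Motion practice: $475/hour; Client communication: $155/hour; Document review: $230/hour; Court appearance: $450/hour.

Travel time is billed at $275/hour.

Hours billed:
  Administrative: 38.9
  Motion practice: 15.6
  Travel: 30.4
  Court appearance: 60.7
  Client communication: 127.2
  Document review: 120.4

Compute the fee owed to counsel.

$96,522.50

Administrative: 38.9 × $155 = $6,029.50
Motion practice: 15.6 × $475 = $7,410.00
Client communication: 127.2 × $155 = $19,716.00
Document review: 120.4 × $230 = $27,692.00
Court appearance: 60.7 × $450 = $27,315.00
Subtotal: $6,029.50 + $7,410.00 + $19,716.00 + $27,692.00 + $27,315.00 = $88,162.50
Travel: 30.4 × $275 = $8,360.00
Total: $88,162.50 + $8,360.00 = $96,522.50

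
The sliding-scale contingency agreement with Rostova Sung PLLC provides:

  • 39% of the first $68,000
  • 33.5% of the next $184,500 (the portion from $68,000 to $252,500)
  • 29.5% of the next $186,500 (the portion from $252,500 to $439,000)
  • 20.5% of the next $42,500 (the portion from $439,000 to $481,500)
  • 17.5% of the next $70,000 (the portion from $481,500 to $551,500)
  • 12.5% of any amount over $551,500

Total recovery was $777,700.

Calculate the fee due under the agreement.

First $68,000 at 39% = $26,520.00
Next $184,500 at 33.5% = $61,807.50
Next $186,500 at 29.5% = $55,017.50
Next $42,500 at 20.5% = $8,712.50
Next $70,000 at 17.5% = $12,250.00
Remaining $226,200 at 12.5% = $28,275.00
Fee: $26,520.00 + $61,807.50 + $55,017.50 + $8,712.50 + $12,250.00 + $28,275.00 = $192,582.50

$192,582.50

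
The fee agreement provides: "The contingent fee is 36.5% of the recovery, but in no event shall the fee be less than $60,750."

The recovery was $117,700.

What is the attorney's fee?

$60,750.00

36.5% of $117,700 = $42,960.50
That is below the $60,750 minimum, so the minimum applies.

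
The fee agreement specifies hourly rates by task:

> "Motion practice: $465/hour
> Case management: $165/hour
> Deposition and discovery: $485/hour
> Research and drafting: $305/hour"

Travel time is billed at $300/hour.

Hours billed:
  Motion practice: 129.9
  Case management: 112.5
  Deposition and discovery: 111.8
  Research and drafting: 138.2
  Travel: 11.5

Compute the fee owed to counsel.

$178,790.00

Motion practice: 129.9 × $465 = $60,403.50
Case management: 112.5 × $165 = $18,562.50
Deposition and discovery: 111.8 × $485 = $54,223.00
Research and drafting: 138.2 × $305 = $42,151.00
Subtotal: $60,403.50 + $18,562.50 + $54,223.00 + $42,151.00 = $175,340.00
Travel: 11.5 × $300 = $3,450.00
Total: $175,340.00 + $3,450.00 = $178,790.00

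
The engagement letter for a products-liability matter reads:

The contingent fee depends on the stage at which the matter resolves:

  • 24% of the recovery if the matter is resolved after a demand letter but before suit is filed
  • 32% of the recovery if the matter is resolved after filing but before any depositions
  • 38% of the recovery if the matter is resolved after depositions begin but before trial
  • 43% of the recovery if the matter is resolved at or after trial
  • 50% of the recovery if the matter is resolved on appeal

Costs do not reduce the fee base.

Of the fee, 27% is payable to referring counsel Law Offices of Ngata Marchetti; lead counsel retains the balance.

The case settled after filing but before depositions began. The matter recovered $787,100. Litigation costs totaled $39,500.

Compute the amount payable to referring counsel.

Fee base is the gross recovery, $787,100; costs are reimbursed separately.
The matter settled after filing but before depositions began, so the 32% rate applies.
$787,100 × 32% = $251,872.00
Referral share: 27% of $251,872.00 = $68,005.44; lead counsel retains $251,872.00 − $68,005.44 = $183,866.56.

$68,005.44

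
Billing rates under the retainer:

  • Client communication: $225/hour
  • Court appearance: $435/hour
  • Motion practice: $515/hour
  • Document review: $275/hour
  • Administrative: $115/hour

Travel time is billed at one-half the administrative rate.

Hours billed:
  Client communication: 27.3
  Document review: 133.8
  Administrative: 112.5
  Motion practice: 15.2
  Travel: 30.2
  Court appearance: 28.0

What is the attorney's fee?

Client communication: 27.3 × $225 = $6,142.50
Court appearance: 28.0 × $435 = $12,180.00
Motion practice: 15.2 × $515 = $7,828.00
Document review: 133.8 × $275 = $36,795.00
Administrative: 112.5 × $115 = $12,937.50
Subtotal: $6,142.50 + $12,180.00 + $7,828.00 + $36,795.00 + $12,937.50 = $75,883.00
Travel: 30.2 × ($115 ÷ 2) = 30.2 × $57.50 = $1,736.50
Total: $75,883.00 + $1,736.50 = $77,619.50

$77,619.50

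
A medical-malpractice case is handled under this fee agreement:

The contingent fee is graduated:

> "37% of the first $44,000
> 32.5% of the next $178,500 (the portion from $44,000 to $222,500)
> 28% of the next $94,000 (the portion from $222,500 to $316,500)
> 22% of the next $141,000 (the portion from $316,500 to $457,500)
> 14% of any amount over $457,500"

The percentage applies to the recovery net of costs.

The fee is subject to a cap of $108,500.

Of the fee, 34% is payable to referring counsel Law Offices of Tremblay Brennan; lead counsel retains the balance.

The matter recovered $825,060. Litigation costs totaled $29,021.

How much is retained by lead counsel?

$71,610.00

Fee base (net of costs): $825,060 − $29,021 = $796,039
First $44,000 at 37% = $16,280.00
Next $178,500 at 32.5% = $58,012.50
Next $94,000 at 28% = $26,320.00
Next $141,000 at 22% = $31,020.00
Remaining $338,539 at 14% = $47,395.46
Fee: $16,280.00 + $58,012.50 + $26,320.00 + $31,020.00 + $47,395.46 = $179,027.96
$179,027.96 exceeds the $108,500 cap, so the fee is capped at $108,500.00.
Referral share: 34% of $108,500.00 = $36,890.00; lead counsel retains $108,500.00 − $36,890.00 = $71,610.00.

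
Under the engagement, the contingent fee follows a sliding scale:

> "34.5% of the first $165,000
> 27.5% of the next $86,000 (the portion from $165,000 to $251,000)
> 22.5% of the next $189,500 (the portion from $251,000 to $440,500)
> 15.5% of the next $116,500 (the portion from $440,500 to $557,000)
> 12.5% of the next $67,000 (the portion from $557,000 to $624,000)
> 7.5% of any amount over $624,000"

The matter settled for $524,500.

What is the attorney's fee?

$136,232.50

First $165,000 at 34.5% = $56,925.00
Next $86,000 at 27.5% = $23,650.00
Next $189,500 at 22.5% = $42,637.50
Remaining $84,000 at 15.5% = $13,020.00
Fee: $56,925.00 + $23,650.00 + $42,637.50 + $13,020.00 = $136,232.50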